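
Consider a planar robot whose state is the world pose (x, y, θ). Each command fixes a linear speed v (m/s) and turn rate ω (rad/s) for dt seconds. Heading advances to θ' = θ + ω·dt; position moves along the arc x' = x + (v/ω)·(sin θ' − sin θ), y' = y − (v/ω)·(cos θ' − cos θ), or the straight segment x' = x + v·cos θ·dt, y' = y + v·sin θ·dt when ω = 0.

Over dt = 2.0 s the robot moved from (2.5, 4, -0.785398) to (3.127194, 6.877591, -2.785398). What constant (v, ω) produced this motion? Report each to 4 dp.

Δθ = -2.785398 − -0.785398 = -2.000000
ω = Δθ/dt = -2.000000/2.0 = -1.0000
R = −Δy/(cos θ' − cos θ) = 1.7500
v = R·ω = 1.7500·-1.0000 = -1.7500

v = -1.7500, ω = -1.0000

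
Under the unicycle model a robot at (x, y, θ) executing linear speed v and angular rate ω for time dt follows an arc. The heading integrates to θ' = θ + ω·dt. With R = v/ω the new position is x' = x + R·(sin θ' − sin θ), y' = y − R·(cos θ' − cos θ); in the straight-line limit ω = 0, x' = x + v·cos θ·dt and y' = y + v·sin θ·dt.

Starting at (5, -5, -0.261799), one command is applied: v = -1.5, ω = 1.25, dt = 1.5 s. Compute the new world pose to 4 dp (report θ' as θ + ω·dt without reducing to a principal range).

θ' = -0.2618 + 1.25·1.5 = 1.6132
R = v/ω = -1.5/1.25 = -1.2000
x' = 5 + -1.2000·(sin 1.6132 − sin -0.2618) = 3.4905
y' = -5 − -1.2000·(cos 1.6132 − cos -0.2618) = -6.2100

(3.4905, -6.2100, 1.6132)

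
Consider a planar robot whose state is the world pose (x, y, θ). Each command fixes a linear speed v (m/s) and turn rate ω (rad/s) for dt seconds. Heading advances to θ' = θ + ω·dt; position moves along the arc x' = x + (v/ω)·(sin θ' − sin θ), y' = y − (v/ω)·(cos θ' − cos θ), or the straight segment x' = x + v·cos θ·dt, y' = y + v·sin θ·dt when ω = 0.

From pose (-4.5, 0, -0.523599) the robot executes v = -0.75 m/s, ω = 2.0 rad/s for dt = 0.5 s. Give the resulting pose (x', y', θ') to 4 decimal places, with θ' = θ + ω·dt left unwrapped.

θ' = -0.5236 + 2.0·0.5 = 0.4764
R = v/ω = -0.75/2.0 = -0.3750
x' = -4.5 + -0.3750·(sin 0.4764 − sin -0.5236) = -4.8595
y' = 0 − -0.3750·(cos 0.4764 − cos -0.5236) = 0.0085

(-4.8595, 0.0085, 0.4764)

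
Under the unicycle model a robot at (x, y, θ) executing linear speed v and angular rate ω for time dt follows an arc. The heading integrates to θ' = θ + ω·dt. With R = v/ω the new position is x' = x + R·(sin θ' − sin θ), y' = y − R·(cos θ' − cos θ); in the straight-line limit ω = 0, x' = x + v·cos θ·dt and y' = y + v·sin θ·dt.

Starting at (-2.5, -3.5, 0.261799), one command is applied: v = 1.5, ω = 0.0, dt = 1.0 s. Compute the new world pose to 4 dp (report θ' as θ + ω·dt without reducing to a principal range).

θ' = 0.2618 + 0.0·1.0 = 0.2618
ω = 0 → straight: x' = -2.5 + 1.5·cos(0.2618)·1.0 = -1.0511
y' = -3.5 + 1.5·sin(0.2618)·1.0 = -3.1118

(-1.0511, -3.1118, 0.2618)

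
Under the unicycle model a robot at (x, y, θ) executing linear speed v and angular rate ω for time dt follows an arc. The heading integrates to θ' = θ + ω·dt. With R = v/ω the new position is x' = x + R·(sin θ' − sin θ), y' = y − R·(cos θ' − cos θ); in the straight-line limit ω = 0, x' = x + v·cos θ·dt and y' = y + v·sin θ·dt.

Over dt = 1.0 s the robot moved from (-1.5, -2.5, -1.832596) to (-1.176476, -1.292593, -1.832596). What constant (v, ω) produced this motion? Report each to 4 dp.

Δθ = -1.832596 − -1.832596 = 0.000000
ω = Δθ/dt = 0.000000/1.0 = 0.0000
ω = 0 → v = (Δx·cos θ + Δy·sin θ)/dt = -1.2500

v = -1.2500, ω = 0.0000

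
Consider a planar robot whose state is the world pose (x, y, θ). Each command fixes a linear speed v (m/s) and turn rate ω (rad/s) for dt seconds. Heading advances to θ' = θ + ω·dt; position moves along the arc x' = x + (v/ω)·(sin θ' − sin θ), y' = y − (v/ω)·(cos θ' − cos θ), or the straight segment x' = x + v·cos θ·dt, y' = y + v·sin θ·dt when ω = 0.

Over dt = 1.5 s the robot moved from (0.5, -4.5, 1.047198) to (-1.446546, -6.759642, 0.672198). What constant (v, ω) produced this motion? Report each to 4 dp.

v = -2.0000, ω = -0.2500

Δθ = 0.672198 − 1.047198 = -0.375000
ω = Δθ/dt = -0.375000/1.5 = -0.2500
R = −Δy/(cos θ' − cos θ) = 8.0000
v = R·ω = 8.0000·-0.2500 = -2.0000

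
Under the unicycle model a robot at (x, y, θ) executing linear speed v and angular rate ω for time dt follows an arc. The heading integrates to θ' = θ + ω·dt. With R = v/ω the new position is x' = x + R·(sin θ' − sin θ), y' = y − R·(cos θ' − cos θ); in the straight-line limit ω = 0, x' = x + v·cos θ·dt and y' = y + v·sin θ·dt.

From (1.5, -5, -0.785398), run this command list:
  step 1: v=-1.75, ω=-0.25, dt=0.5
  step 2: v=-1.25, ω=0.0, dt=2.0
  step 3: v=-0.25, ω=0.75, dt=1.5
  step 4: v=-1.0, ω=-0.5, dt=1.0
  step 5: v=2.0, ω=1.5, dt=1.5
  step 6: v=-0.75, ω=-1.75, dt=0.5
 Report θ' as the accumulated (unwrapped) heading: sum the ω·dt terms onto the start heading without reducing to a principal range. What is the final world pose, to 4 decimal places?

step 1: θ'=-0.9104 (R=7.0000) → pose (0.9215, -4.3443, -0.9104)
step 2: θ'=-0.9104 (straight) → pose (-0.6121, -2.3699, -0.9104)
step 3: θ'=0.2146 (R=-0.3333) → pose (-0.9463, -2.2487, 0.2146)
step 4: θ'=-0.2854 (R=2.0000) → pose (-1.9353, -2.2137, -0.2854)
step 5: θ'=1.9646 (R=1.3333) → pose (-0.3286, -0.4227, 1.9646)
step 6: θ'=1.0896 (R=0.4286) → pose (-0.3445, -0.7855, 1.0896)

(-0.3445, -0.7855, 1.0896)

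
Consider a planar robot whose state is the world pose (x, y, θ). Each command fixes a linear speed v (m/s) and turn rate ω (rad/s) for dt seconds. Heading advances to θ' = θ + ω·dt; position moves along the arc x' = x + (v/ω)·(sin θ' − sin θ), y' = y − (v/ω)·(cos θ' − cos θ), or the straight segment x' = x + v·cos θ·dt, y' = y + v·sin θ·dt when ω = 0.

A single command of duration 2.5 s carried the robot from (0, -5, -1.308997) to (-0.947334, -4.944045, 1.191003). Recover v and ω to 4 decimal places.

v = -0.5000, ω = 1.0000

Δθ = 1.191003 − -1.308997 = 2.500000
ω = Δθ/dt = 2.500000/2.5 = 1.0000
R = Δx/(sin θ' − sin θ) = -0.5000
v = R·ω = -0.5000·1.0000 = -0.5000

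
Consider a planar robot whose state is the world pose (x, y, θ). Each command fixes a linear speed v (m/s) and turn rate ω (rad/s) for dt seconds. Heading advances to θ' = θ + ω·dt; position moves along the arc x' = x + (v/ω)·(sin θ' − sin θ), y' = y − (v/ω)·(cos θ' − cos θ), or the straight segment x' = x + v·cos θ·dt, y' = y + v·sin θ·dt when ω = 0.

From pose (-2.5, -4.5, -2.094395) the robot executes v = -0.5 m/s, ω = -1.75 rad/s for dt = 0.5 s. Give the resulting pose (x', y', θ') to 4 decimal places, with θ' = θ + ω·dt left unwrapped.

(-2.3015, -4.3614, -2.9694)

θ' = -2.0944 + -1.75·0.5 = -2.9694
R = v/ω = -0.5/-1.75 = 0.2857
x' = -2.5 + 0.2857·(sin -2.9694 − sin -2.0944) = -2.3015
y' = -4.5 − 0.2857·(cos -2.9694 − cos -2.0944) = -4.3614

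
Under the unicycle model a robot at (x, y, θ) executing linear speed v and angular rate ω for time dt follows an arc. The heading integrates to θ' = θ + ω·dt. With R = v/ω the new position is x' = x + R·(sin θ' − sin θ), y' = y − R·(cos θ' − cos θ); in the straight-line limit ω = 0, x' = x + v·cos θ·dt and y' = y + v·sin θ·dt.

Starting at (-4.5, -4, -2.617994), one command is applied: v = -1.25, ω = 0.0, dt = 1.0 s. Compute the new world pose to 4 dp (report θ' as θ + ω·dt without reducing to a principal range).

θ' = -2.6180 + 0.0·1.0 = -2.6180
ω = 0 → straight: x' = -4.5 + -1.25·cos(-2.6180)·1.0 = -3.4175
y' = -4 + -1.25·sin(-2.6180)·1.0 = -3.3750

(-3.4175, -3.3750, -2.6180)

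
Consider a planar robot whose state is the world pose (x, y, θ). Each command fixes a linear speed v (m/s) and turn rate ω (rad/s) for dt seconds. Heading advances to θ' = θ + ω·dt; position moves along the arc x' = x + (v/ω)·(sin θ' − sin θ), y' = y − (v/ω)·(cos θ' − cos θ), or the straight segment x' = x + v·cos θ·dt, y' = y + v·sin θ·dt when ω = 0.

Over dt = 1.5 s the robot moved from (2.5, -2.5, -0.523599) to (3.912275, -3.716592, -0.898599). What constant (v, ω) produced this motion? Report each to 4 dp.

v = 1.2500, ω = -0.2500

Δθ = -0.898599 − -0.523599 = -0.375000
ω = Δθ/dt = -0.375000/1.5 = -0.2500
R = Δx/(sin θ' − sin θ) = -5.0000
v = R·ω = -5.0000·-0.2500 = 1.2500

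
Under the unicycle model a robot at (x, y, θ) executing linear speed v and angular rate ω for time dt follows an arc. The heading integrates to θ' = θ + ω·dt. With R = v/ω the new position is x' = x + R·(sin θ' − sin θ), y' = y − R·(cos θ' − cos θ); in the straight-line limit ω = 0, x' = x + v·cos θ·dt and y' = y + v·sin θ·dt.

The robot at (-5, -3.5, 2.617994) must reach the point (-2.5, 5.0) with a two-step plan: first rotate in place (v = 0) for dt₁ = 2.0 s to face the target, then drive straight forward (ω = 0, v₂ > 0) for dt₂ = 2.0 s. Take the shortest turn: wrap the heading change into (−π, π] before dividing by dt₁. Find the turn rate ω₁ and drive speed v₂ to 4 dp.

heading to target = atan2(5−-3.5, -2.5−-5) = 1.2847
Δθ = wrap(1.2847 − 2.6180) = -1.3332; ω₁ = Δθ/dt₁ = -0.6666
distance = √((-2.5−-5)² + (5−-3.5)²) = 8.8600; v₂ = distance/dt₂ = 4.4300

ω₁ = -0.6666, v₂ = 4.4300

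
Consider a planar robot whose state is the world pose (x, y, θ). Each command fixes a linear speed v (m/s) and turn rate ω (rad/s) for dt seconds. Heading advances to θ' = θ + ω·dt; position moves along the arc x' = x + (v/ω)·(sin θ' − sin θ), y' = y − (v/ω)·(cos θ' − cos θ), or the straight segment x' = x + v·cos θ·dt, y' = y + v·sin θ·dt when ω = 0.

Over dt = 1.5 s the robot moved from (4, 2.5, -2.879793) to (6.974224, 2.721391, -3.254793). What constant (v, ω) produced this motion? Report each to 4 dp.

v = -2.0000, ω = -0.2500

Δθ = -3.254793 − -2.879793 = -0.375000
ω = Δθ/dt = -0.375000/1.5 = -0.2500
R = Δx/(sin θ' − sin θ) = 8.0000
v = R·ω = 8.0000·-0.2500 = -2.0000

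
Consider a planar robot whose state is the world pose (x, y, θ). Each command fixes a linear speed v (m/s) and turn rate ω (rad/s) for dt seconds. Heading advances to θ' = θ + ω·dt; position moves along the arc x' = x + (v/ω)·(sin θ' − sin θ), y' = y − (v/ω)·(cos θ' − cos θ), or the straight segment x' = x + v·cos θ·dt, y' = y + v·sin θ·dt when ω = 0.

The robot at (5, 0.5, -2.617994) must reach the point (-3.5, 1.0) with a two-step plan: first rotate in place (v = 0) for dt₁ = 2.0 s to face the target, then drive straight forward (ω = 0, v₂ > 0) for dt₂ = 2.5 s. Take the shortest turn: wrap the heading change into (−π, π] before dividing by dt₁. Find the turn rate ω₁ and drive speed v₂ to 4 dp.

ω₁ = -0.2912, v₂ = 3.4059

heading to target = atan2(1−0.5, -3.5−5) = 3.0828
Δθ = wrap(3.0828 − -2.6180) = -0.5824; ω₁ = Δθ/dt₁ = -0.2912
distance = √((-3.5−5)² + (1−0.5)²) = 8.5147; v₂ = distance/dt₂ = 3.4059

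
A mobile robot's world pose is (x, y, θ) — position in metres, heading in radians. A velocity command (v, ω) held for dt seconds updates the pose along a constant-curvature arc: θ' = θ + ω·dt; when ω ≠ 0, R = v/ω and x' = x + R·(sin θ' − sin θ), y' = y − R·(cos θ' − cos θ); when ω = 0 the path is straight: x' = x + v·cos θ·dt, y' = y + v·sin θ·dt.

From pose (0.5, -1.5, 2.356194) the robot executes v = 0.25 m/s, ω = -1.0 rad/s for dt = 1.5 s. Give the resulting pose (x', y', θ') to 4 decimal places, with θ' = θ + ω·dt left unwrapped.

θ' = 2.3562 + -1.0·1.5 = 0.8562
R = v/ω = 0.25/-1.0 = -0.2500
x' = 0.5 + -0.2500·(sin 0.8562 − sin 2.3562) = 0.4879
y' = -1.5 − -0.2500·(cos 0.8562 − cos 2.3562) = -1.1594

(0.4879, -1.1594, 0.8562)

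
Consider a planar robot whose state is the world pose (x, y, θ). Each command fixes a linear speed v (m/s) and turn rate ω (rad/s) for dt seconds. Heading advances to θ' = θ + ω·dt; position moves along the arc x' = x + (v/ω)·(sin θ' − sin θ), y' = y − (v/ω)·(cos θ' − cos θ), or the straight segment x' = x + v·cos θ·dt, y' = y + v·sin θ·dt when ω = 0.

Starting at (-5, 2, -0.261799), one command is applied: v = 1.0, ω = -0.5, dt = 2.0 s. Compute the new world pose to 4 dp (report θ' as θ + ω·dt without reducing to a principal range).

θ' = -0.2618 + -0.5·2.0 = -1.2618
R = v/ω = 1.0/-0.5 = -2.0000
x' = -5 + -2.0000·(sin -1.2618 − sin -0.2618) = -3.6124
y' = 2 − -2.0000·(cos -1.2618 − cos -0.2618) = 0.6764

(-3.6124, 0.6764, -1.2618)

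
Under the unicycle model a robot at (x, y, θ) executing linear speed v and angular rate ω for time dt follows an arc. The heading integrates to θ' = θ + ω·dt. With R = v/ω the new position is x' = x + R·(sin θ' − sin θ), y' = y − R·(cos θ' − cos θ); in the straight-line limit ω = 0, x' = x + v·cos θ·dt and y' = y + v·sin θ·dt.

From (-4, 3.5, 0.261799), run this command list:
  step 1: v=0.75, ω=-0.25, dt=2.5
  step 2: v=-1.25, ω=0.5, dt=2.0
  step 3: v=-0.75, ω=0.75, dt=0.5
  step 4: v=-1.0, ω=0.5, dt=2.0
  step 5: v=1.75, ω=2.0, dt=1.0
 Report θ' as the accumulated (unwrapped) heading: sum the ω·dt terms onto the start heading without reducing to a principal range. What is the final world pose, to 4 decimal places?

step 1: θ'=-0.3632 (R=-3.0000) → pose (-2.1577, 3.4065, -0.3632)
step 2: θ'=0.6368 (R=-2.5000) → pose (-4.5325, 3.0796, 0.6368)
step 3: θ'=1.0118 (R=-1.0000) → pose (-4.7856, 2.8059, 1.0118)
step 4: θ'=2.0118 (R=-2.0000) → pose (-4.8987, 0.8916, 2.0118)
step 5: θ'=4.0118 (R=0.8750) → pose (-6.3589, 1.0822, 4.0118)

(-6.3589, 1.0822, 4.0118)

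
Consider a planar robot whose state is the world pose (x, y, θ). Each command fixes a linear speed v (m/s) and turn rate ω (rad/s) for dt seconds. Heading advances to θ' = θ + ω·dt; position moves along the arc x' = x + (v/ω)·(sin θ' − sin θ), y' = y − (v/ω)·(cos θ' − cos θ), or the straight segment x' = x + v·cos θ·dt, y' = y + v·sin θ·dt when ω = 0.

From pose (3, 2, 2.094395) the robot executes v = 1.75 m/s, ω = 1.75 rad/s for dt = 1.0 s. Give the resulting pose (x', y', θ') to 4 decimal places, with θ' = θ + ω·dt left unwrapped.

(1.4876, 2.2630, 3.8444)

θ' = 2.0944 + 1.75·1.0 = 3.8444
R = v/ω = 1.75/1.75 = 1.0000
x' = 3 + 1.0000·(sin 3.8444 − sin 2.0944) = 1.4876
y' = 2 − 1.0000·(cos 3.8444 − cos 2.0944) = 2.2630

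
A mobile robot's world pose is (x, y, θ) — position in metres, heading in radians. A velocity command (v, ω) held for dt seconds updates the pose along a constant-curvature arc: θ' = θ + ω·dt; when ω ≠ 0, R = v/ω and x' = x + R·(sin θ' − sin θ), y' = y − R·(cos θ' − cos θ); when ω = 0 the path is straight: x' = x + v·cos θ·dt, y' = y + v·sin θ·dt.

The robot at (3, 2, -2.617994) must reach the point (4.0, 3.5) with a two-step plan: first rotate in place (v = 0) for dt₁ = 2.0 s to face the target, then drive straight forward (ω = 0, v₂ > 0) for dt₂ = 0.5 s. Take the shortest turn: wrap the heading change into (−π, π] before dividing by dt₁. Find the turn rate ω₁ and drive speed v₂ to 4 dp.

ω₁ = -1.3412, v₂ = 3.6056

heading to target = atan2(3.5−2, 4−3) = 0.9828
Δθ = wrap(0.9828 − -2.6180) = -2.6824; ω₁ = Δθ/dt₁ = -1.3412
distance = √((4−3)² + (3.5−2)²) = 1.8028; v₂ = distance/dt₂ = 3.6056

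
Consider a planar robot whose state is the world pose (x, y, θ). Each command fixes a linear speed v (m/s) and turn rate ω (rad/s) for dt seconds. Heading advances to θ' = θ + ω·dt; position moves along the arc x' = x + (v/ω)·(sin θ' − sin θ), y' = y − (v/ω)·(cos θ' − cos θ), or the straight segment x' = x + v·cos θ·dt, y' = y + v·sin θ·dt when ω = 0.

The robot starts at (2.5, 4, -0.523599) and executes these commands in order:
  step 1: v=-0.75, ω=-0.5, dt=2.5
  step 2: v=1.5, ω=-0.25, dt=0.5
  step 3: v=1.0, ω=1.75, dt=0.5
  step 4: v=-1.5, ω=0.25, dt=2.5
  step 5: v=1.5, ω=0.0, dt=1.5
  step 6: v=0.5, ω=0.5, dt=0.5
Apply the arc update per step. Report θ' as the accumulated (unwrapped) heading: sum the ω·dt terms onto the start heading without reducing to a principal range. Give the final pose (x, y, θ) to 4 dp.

(1.1558, 5.8638, -0.1486)

step 1: θ'=-1.7736 (R=1.5000) → pose (1.7807, 5.6012, -1.7736)
step 2: θ'=-1.8986 (R=-6.0000) → pose (1.5842, 4.8779, -1.8986)
step 3: θ'=-1.0236 (R=0.5714) → pose (1.6372, 4.3966, -1.0236)
step 4: θ'=-0.3986 (R=-6.0000) → pose (-1.1579, 6.8044, -0.3986)
step 5: θ'=-0.3986 (straight) → pose (0.9157, 5.9312, -0.3986)
step 6: θ'=-0.1486 (R=1.0000) → pose (1.1558, 5.8638, -0.1486)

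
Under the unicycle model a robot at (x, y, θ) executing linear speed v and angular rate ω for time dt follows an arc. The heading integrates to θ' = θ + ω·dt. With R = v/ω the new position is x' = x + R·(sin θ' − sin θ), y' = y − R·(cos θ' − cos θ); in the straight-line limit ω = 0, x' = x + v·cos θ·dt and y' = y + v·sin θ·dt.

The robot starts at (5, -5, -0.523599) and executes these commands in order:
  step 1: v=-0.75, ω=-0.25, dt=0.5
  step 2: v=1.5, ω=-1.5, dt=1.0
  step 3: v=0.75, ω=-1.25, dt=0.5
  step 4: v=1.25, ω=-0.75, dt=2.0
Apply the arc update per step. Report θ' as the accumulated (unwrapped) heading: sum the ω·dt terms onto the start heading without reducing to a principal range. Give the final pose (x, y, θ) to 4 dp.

step 1: θ'=-0.6486 (R=3.0000) → pose (4.6878, -4.7927, -0.6486)
step 2: θ'=-2.1486 (R=-1.0000) → pose (4.9214, -6.1358, -2.1486)
step 3: θ'=-2.7736 (R=-0.6000) → pose (4.6346, -6.3680, -2.7736)
step 4: θ'=-4.2736 (R=-1.6667) → pose (2.5263, -5.5209, -4.2736)

(2.5263, -5.5209, -4.2736)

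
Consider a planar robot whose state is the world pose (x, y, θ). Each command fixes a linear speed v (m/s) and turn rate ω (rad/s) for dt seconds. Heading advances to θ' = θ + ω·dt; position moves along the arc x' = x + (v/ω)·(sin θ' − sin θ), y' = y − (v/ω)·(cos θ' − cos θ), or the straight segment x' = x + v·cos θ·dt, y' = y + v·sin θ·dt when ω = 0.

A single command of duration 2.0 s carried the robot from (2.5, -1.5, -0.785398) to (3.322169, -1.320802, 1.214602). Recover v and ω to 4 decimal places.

v = 0.5000, ω = 1.0000

Δθ = 1.214602 − -0.785398 = 2.000000
ω = Δθ/dt = 2.000000/2.0 = 1.0000
R = Δx/(sin θ' − sin θ) = 0.5000
v = R·ω = 0.5000·1.0000 = 0.5000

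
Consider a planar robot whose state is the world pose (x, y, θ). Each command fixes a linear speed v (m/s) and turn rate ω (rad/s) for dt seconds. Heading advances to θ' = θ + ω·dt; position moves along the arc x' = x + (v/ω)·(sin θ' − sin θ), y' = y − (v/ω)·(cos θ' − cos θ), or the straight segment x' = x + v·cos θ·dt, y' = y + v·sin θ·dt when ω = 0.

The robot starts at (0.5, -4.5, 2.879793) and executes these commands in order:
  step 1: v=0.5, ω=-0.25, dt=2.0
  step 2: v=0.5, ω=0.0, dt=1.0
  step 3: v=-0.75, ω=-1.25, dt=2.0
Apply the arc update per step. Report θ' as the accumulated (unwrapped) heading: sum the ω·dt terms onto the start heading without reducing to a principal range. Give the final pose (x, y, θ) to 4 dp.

(-1.2107, -4.7001, -0.1202)

step 1: θ'=2.3798 (R=-2.0000) → pose (-0.3628, -4.0153, 2.3798)
step 2: θ'=2.3798 (straight) → pose (-0.7246, -3.6702, 2.3798)
step 3: θ'=-0.1202 (R=0.6000) → pose (-1.2107, -4.7001, -0.1202)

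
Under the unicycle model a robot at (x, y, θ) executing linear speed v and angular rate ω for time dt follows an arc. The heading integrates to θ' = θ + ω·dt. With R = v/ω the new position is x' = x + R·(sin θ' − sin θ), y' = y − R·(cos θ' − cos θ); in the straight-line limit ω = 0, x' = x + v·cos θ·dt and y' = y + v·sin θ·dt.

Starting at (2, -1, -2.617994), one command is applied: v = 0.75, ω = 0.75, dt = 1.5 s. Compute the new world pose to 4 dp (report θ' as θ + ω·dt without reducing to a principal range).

θ' = -2.6180 + 0.75·1.5 = -1.4930
R = v/ω = 0.75/0.75 = 1.0000
x' = 2 + 1.0000·(sin -1.4930 − sin -2.6180) = 1.5030
y' = -1 − 1.0000·(cos -1.4930 − cos -2.6180) = -1.9437

(1.5030, -1.9437, -1.4930)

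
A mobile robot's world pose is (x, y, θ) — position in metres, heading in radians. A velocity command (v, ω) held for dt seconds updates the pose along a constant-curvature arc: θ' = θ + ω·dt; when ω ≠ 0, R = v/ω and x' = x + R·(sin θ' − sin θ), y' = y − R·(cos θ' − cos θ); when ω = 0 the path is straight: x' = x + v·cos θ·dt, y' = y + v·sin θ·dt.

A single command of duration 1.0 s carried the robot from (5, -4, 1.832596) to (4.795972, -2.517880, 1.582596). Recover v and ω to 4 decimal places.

v = 1.5000, ω = -0.2500

Δθ = 1.582596 − 1.832596 = -0.250000
ω = Δθ/dt = -0.250000/1.0 = -0.2500
R = −Δy/(cos θ' − cos θ) = -6.0000
v = R·ω = -6.0000·-0.2500 = 1.5000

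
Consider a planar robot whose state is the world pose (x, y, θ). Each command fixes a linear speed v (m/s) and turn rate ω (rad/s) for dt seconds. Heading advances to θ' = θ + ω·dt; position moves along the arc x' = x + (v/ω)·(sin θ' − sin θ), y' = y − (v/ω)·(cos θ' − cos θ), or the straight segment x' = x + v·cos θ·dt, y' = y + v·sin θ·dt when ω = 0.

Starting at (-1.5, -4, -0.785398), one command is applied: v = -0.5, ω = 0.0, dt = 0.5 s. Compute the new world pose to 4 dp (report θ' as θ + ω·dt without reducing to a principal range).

(-1.6768, -3.8232, -0.7854)

θ' = -0.7854 + 0.0·0.5 = -0.7854
ω = 0 → straight: x' = -1.5 + -0.5·cos(-0.7854)·0.5 = -1.6768
y' = -4 + -0.5·sin(-0.7854)·0.5 = -3.8232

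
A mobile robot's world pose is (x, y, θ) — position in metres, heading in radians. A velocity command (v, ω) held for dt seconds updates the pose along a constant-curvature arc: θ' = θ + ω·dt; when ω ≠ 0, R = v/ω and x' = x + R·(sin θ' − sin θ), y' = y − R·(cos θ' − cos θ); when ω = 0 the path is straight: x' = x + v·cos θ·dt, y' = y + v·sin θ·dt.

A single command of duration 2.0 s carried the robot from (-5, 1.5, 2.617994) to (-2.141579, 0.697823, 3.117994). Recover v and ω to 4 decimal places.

v = -1.5000, ω = 0.2500

Δθ = 3.117994 − 2.617994 = 0.500000
ω = Δθ/dt = 0.500000/2.0 = 0.2500
R = Δx/(sin θ' − sin θ) = -6.0000
v = R·ω = -6.0000·0.2500 = -1.5000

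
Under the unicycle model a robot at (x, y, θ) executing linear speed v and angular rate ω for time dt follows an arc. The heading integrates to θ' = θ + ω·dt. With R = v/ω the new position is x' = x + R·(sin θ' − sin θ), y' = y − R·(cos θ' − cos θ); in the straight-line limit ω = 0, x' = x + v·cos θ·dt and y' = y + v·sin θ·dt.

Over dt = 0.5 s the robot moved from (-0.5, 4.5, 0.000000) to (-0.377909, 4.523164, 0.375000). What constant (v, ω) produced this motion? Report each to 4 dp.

v = 0.2500, ω = 0.7500

Δθ = 0.375000 − 0.000000 = 0.375000
ω = Δθ/dt = 0.375000/0.5 = 0.7500
R = Δx/(sin θ' − sin θ) = 0.3333
v = R·ω = 0.3333·0.7500 = 0.2500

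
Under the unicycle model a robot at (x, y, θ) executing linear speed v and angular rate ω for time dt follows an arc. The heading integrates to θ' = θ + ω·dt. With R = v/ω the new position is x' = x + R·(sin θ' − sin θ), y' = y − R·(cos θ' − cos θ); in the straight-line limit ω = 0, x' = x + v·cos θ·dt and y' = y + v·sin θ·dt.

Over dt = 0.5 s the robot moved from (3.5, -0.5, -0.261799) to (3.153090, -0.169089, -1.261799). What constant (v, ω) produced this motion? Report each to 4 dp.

v = -1.0000, ω = -2.0000

Δθ = -1.261799 − -0.261799 = -1.000000
ω = Δθ/dt = -1.000000/0.5 = -2.0000
R = Δx/(sin θ' − sin θ) = 0.5000
v = R·ω = 0.5000·-2.0000 = -1.0000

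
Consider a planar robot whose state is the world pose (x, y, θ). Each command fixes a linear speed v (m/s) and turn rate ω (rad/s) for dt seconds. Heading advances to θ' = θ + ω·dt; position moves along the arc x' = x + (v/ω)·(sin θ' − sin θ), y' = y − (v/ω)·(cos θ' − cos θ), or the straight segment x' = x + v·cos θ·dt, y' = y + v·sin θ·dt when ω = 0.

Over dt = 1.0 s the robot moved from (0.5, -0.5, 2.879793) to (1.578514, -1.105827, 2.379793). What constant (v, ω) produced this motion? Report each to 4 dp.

v = -1.2500, ω = -0.5000

Δθ = 2.379793 − 2.879793 = -0.500000
ω = Δθ/dt = -0.500000/1.0 = -0.5000
R = Δx/(sin θ' − sin θ) = 2.5000
v = R·ω = 2.5000·-0.5000 = -1.2500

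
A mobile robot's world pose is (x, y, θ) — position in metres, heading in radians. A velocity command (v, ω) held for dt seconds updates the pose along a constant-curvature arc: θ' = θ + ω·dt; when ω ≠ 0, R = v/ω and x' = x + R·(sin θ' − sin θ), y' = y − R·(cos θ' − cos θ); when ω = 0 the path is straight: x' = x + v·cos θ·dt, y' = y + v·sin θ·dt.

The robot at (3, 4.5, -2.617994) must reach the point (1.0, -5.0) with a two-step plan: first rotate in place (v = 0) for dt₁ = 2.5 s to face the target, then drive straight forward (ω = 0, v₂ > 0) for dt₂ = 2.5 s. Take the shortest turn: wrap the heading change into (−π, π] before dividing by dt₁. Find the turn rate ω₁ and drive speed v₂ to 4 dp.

ω₁ = 0.3359, v₂ = 3.8833

heading to target = atan2(-5−4.5, 1−3) = -1.7783
Δθ = wrap(-1.7783 − -2.6180) = 0.8397; ω₁ = Δθ/dt₁ = 0.3359
distance = √((1−3)² + (-5−4.5)²) = 9.7082; v₂ = distance/dt₂ = 3.8833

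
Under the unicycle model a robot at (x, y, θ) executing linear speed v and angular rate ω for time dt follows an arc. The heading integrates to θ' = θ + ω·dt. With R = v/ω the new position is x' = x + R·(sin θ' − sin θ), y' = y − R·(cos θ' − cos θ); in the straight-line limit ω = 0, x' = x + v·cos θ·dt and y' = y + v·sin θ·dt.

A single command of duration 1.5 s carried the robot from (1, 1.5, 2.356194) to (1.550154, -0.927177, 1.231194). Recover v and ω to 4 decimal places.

v = -1.7500, ω = -0.7500

Δθ = 1.231194 − 2.356194 = -1.125000
ω = Δθ/dt = -1.125000/1.5 = -0.7500
R = −Δy/(cos θ' − cos θ) = 2.3333
v = R·ω = 2.3333·-0.7500 = -1.7500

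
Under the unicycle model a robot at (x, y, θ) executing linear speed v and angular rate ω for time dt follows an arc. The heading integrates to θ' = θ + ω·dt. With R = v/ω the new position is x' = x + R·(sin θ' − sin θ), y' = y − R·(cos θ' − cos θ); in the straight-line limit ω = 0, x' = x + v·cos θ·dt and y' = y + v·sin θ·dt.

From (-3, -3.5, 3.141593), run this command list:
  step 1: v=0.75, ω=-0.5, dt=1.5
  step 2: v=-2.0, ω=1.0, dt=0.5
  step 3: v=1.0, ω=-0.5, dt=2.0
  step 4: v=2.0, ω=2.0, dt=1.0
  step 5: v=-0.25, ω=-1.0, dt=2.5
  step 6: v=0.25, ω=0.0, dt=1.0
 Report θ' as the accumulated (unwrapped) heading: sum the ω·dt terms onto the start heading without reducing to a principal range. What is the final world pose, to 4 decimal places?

step 1: θ'=2.3916 (R=-1.5000) → pose (-4.0225, -3.0975, 2.3916)
step 2: θ'=2.8916 (R=-2.0000) → pose (-3.1540, -3.5720, 2.8916)
step 3: θ'=1.8916 (R=-2.0000) → pose (-4.5572, -2.2648, 1.8916)
step 4: θ'=3.8916 (R=1.0000) → pose (-6.1878, -1.8484, 3.8916)
step 5: θ'=1.3916 (R=0.2500) → pose (-5.7714, -2.0759, 1.3916)
step 6: θ'=1.3916 (straight) → pose (-5.7268, -1.8299, 1.3916)

(-5.7268, -1.8299, 1.3916)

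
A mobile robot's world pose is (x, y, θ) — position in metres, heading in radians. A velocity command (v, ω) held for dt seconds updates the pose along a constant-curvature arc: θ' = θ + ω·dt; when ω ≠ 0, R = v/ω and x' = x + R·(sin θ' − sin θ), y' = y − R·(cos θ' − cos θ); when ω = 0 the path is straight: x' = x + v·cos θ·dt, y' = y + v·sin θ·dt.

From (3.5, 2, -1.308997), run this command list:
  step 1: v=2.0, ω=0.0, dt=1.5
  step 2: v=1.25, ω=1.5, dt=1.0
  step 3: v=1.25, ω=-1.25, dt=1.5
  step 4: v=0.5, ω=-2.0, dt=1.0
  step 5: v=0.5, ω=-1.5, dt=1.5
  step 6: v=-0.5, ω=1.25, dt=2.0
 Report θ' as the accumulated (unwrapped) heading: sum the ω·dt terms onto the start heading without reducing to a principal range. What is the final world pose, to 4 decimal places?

step 1: θ'=-1.3090 (straight) → pose (4.2765, -0.8978, -1.3090)
step 2: θ'=0.1910 (R=0.8333) → pose (5.2396, -1.5003, 0.1910)
step 3: θ'=-1.6840 (R=-1.0000) → pose (6.4230, -2.5950, -1.6840)
step 4: θ'=-3.6840 (R=-0.2500) → pose (6.0456, -2.7809, -3.6840)
step 5: θ'=-5.9340 (R=-0.3333) → pose (6.1036, -2.1822, -5.9340)
step 6: θ'=-3.4340 (R=-0.4000) → pose (6.1252, -2.9411, -3.4340)

(6.1252, -2.9411, -3.4340)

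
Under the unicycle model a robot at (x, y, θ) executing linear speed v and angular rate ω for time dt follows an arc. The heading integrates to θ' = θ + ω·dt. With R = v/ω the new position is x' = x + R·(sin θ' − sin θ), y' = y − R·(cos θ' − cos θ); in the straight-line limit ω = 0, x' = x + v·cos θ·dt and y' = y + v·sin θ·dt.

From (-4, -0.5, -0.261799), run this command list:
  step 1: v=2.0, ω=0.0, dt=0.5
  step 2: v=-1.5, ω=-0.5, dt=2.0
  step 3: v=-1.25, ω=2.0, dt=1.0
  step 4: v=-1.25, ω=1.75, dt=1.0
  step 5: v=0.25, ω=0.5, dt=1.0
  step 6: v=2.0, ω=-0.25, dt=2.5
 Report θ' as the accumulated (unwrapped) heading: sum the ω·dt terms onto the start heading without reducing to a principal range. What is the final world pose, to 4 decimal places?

step 1: θ'=-0.2618 (straight) → pose (-3.0341, -0.7588, -0.2618)
step 2: θ'=-1.2618 (R=3.0000) → pose (-5.1155, 1.2266, -1.2618)
step 3: θ'=0.7382 (R=-0.6250) → pose (-6.1315, 1.4989, 0.7382)
step 4: θ'=2.4882 (R=-0.7143) → pose (-6.0851, 0.4034, 2.4882)
step 5: θ'=2.9882 (R=0.5000) → pose (-6.3126, 0.5005, 2.9882)
step 6: θ'=2.3632 (R=-8.0000) → pose (-10.7074, 2.7102, 2.3632)

(-10.7074, 2.7102, 2.3632)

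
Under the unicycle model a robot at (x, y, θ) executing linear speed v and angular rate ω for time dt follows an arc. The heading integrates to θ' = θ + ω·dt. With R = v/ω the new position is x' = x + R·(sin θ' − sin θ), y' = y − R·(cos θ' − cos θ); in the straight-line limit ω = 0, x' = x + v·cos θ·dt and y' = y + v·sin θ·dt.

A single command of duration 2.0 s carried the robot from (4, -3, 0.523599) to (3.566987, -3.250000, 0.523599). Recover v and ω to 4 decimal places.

v = -0.2500, ω = 0.0000

Δθ = 0.523599 − 0.523599 = 0.000000
ω = Δθ/dt = 0.000000/2.0 = 0.0000
ω = 0 → v = (Δx·cos θ + Δy·sin θ)/dt = -0.2500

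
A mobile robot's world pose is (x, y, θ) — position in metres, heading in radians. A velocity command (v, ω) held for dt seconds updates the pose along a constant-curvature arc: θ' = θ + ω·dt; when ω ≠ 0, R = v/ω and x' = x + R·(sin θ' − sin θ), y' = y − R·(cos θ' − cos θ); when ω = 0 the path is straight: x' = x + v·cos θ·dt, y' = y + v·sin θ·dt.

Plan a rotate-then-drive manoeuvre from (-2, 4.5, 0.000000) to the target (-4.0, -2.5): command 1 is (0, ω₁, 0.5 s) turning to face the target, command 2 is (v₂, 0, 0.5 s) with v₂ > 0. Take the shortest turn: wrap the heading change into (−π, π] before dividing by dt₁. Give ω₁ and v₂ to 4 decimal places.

heading to target = atan2(-2.5−4.5, -4−-2) = -1.8491
Δθ = wrap(-1.8491 − 0.0000) = -1.8491; ω₁ = Δθ/dt₁ = -3.6982
distance = √((-4−-2)² + (-2.5−4.5)²) = 7.2801; v₂ = distance/dt₂ = 14.5602

ω₁ = -3.6982, v₂ = 14.5602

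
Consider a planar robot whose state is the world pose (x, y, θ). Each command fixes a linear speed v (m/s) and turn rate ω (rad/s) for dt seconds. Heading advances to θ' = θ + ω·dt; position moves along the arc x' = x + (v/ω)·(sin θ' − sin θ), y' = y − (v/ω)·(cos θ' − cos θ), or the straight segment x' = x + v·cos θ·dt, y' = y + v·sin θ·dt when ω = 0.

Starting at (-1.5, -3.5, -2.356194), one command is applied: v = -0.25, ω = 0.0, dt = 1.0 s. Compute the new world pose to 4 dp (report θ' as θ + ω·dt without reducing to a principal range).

θ' = -2.3562 + 0.0·1.0 = -2.3562
ω = 0 → straight: x' = -1.5 + -0.25·cos(-2.3562)·1.0 = -1.3232
y' = -3.5 + -0.25·sin(-2.3562)·1.0 = -3.3232

(-1.3232, -3.3232, -2.3562)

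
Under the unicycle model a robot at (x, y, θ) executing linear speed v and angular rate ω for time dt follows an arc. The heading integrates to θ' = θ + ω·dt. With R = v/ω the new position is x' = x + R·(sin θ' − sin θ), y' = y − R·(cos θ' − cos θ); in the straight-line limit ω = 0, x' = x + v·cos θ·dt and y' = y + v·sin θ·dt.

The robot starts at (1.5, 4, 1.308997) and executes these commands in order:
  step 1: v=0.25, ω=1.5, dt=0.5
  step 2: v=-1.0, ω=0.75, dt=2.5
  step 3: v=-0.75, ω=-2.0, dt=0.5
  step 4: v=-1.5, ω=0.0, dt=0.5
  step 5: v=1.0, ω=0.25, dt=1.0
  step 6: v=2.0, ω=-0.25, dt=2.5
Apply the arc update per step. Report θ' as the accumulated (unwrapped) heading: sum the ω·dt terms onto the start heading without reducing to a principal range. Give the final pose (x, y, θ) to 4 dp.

step 1: θ'=2.0590 (R=0.1667) → pose (1.4862, 4.1213, 2.0590)
step 2: θ'=3.9340 (R=-1.3333) → pose (3.6132, 3.8105, 3.9340)
step 3: θ'=2.9340 (R=0.3750) → pose (3.9575, 3.9142, 2.9340)
step 4: θ'=2.9340 (straight) → pose (4.6914, 3.7596, 2.9340)
step 5: θ'=3.1840 (R=4.0000) → pose (3.6974, 3.8419, 3.1840)
step 6: θ'=2.5590 (R=-8.0000) → pose (-1.0433, 5.1544, 2.5590)

(-1.0433, 5.1544, 2.5590)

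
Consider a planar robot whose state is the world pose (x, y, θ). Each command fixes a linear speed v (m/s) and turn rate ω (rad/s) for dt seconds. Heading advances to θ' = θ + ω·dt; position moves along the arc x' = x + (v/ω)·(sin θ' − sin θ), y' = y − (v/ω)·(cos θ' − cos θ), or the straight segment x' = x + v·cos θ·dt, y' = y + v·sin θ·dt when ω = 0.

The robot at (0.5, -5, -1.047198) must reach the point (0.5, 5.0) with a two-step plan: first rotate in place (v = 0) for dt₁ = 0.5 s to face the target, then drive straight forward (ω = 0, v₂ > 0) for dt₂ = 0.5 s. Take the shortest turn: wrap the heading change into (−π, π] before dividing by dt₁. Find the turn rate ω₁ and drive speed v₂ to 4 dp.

heading to target = atan2(5−-5, 0.5−0.5) = 1.5708
Δθ = wrap(1.5708 − -1.0472) = 2.6180; ω₁ = Δθ/dt₁ = 5.2360
distance = √((0.5−0.5)² + (5−-5)²) = 10.0000; v₂ = distance/dt₂ = 20.0000

ω₁ = 5.2360, v₂ = 20.0000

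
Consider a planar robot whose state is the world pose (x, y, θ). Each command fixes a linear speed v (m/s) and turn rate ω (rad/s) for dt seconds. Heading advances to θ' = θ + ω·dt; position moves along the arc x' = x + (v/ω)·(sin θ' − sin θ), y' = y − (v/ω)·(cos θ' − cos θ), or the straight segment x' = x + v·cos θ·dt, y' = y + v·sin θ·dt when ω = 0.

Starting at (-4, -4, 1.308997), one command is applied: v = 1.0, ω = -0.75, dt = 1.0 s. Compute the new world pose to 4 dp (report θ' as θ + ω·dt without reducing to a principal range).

θ' = 1.3090 + -0.75·1.0 = 0.5590
R = v/ω = 1.0/-0.75 = -1.3333
x' = -4 + -1.3333·(sin 0.5590 − sin 1.3090) = -3.4192
y' = -4 − -1.3333·(cos 0.5590 − cos 1.3090) = -3.2147

(-3.4192, -3.2147, 0.5590)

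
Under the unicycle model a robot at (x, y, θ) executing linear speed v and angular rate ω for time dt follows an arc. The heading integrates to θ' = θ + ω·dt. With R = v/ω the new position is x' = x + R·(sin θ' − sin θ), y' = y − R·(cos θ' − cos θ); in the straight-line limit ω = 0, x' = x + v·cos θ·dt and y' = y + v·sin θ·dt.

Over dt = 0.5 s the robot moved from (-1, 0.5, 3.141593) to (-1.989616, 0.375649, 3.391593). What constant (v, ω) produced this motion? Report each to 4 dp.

v = 2.0000, ω = 0.5000

Δθ = 3.391593 − 3.141593 = 0.250000
ω = Δθ/dt = 0.250000/0.5 = 0.5000
R = Δx/(sin θ' − sin θ) = 4.0000
v = R·ω = 4.0000·0.5000 = 2.0000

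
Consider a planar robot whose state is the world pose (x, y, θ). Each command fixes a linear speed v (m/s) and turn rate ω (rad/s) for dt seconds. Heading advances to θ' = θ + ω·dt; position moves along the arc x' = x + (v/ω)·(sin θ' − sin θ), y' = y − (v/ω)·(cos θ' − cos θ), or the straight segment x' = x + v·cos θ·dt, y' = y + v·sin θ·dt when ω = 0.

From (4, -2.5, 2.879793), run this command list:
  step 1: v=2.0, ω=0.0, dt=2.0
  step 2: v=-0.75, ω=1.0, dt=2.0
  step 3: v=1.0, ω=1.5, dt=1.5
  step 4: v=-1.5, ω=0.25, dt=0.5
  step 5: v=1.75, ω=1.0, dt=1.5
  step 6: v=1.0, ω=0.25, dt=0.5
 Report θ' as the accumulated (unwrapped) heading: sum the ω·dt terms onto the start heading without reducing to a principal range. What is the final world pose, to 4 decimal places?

step 1: θ'=2.8798 (straight) → pose (0.1363, -1.4647, 2.8798)
step 2: θ'=4.8798 (R=-0.7500) → pose (1.0699, -0.6153, 4.8798)
step 3: θ'=7.1298 (R=0.6667) → pose (2.2266, -0.9459, 7.1298)
step 4: θ'=7.2548 (R=-6.0000) → pose (1.7661, -1.5372, 7.2548)
step 5: θ'=8.7548 (R=1.7500) → pose (1.4077, 0.8214, 8.7548)
step 6: θ'=8.8798 (R=4.0000) → pose (0.9974, 1.1066, 8.8798)

(0.9974, 1.1066, 8.8798)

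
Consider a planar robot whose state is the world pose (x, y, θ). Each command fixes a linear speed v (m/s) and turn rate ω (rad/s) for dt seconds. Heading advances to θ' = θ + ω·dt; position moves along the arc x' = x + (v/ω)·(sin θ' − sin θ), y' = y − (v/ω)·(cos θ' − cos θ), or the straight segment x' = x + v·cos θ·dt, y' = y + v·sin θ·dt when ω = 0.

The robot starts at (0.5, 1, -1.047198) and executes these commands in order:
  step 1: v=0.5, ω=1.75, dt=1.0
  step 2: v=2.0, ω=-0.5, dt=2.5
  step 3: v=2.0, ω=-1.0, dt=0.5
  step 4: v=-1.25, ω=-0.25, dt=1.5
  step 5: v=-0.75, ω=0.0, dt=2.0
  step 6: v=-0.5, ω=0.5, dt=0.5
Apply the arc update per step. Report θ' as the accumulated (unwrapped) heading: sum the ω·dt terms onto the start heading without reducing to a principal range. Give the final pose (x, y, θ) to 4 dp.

step 1: θ'=0.7028 (R=0.2857) → pose (0.9321, 0.9248, 0.7028)
step 2: θ'=-0.5472 (R=-4.0000) → pose (5.5987, 1.2887, -0.5472)
step 3: θ'=-1.0472 (R=-2.0000) → pose (6.2902, 0.5807, -1.0472)
step 4: θ'=-1.4222 (R=5.0000) → pose (5.6754, 2.3404, -1.4222)
step 5: θ'=-1.4222 (straight) → pose (5.4533, 3.8239, -1.4222)
step 6: θ'=-1.1722 (R=-1.0000) → pose (5.3860, 4.0640, -1.1722)

(5.3860, 4.0640, -1.1722)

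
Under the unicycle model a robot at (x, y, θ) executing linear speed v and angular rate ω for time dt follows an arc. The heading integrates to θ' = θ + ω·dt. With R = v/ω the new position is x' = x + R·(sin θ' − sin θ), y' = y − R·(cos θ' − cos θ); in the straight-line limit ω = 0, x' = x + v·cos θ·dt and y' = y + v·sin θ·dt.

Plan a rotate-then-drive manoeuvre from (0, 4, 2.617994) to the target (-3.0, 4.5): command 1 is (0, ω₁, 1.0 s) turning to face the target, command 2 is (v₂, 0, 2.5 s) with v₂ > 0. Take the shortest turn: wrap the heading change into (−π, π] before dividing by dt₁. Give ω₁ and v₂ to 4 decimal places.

ω₁ = 0.3584, v₂ = 1.2166

heading to target = atan2(4.5−4, -3−0) = 2.9764
Δθ = wrap(2.9764 − 2.6180) = 0.3584; ω₁ = Δθ/dt₁ = 0.3584
distance = √((-3−0)² + (4.5−4)²) = 3.0414; v₂ = distance/dt₂ = 1.2166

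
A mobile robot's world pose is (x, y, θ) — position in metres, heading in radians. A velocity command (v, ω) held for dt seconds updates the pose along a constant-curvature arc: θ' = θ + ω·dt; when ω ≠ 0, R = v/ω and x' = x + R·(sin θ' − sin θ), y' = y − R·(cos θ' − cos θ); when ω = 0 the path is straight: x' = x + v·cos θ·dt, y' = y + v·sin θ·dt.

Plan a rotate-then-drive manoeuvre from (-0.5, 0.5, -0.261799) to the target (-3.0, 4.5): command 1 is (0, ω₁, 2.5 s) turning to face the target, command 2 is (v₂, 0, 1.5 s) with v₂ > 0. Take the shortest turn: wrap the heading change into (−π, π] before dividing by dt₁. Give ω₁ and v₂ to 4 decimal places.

heading to target = atan2(4.5−0.5, -3−-0.5) = 2.1294
Δθ = wrap(2.1294 − -0.2618) = 2.3912; ω₁ = Δθ/dt₁ = 0.9565
distance = √((-3−-0.5)² + (4.5−0.5)²) = 4.7170; v₂ = distance/dt₂ = 3.1447

ω₁ = 0.9565, v₂ = 3.1447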